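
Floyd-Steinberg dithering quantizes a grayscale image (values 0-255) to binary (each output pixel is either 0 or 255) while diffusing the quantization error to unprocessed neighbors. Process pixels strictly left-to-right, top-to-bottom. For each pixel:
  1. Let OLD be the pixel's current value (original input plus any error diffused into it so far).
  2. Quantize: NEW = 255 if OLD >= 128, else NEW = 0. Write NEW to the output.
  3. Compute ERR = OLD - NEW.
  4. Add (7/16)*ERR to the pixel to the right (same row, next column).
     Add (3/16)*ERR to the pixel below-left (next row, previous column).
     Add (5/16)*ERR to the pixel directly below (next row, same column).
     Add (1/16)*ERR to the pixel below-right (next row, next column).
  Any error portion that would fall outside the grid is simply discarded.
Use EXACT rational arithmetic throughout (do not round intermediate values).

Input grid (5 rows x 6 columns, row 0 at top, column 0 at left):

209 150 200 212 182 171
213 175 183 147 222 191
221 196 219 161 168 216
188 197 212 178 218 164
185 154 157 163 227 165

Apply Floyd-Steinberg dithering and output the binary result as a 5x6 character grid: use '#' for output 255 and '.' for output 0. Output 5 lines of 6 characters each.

Answer: #####.
#.#.##
###.##
#.###.
##.###

Derivation:
(0,0): OLD=209 → NEW=255, ERR=-46
(0,1): OLD=1039/8 → NEW=255, ERR=-1001/8
(0,2): OLD=18593/128 → NEW=255, ERR=-14047/128
(0,3): OLD=335847/2048 → NEW=255, ERR=-186393/2048
(0,4): OLD=4659025/32768 → NEW=255, ERR=-3696815/32768
(0,5): OLD=63775543/524288 → NEW=0, ERR=63775543/524288
(1,0): OLD=22421/128 → NEW=255, ERR=-10219/128
(1,1): OLD=79379/1024 → NEW=0, ERR=79379/1024
(1,2): OLD=5168655/32768 → NEW=255, ERR=-3187185/32768
(1,3): OLD=6290531/131072 → NEW=0, ERR=6290531/131072
(1,4): OLD=1886270665/8388608 → NEW=255, ERR=-252824375/8388608
(1,5): OLD=28021474223/134217728 → NEW=255, ERR=-6204046417/134217728
(2,0): OLD=3450241/16384 → NEW=255, ERR=-727679/16384
(2,1): OLD=93095963/524288 → NEW=255, ERR=-40597477/524288
(2,2): OLD=1414076433/8388608 → NEW=255, ERR=-725018607/8388608
(2,3): OLD=8486250697/67108864 → NEW=0, ERR=8486250697/67108864
(2,4): OLD=447188177115/2147483648 → NEW=255, ERR=-100420153125/2147483648
(2,5): OLD=6157715662253/34359738368 → NEW=255, ERR=-2604017621587/34359738368
(3,0): OLD=1338837233/8388608 → NEW=255, ERR=-800257807/8388608
(3,1): OLD=7521831069/67108864 → NEW=0, ERR=7521831069/67108864
(3,2): OLD=135773807463/536870912 → NEW=255, ERR=-1128275097/536870912
(3,3): OLD=6955376615541/34359738368 → NEW=255, ERR=-1806356668299/34359738368
(3,4): OLD=47850782995797/274877906944 → NEW=255, ERR=-22243083274923/274877906944
(3,5): OLD=448563560433115/4398046511104 → NEW=0, ERR=448563560433115/4398046511104
(4,0): OLD=189197418367/1073741824 → NEW=255, ERR=-84606746753/1073741824
(4,1): OLD=2545996462707/17179869184 → NEW=255, ERR=-1834870179213/17179869184
(4,2): OLD=58694539742825/549755813888 → NEW=0, ERR=58694539742825/549755813888
(4,3): OLD=1565502554006893/8796093022208 → NEW=255, ERR=-677501166656147/8796093022208
(4,4): OLD=25874962421592893/140737488355328 → NEW=255, ERR=-10013097109015747/140737488355328
(4,5): OLD=361837000527493515/2251799813685248 → NEW=255, ERR=-212371951962244725/2251799813685248
Row 0: #####.
Row 1: #.#.##
Row 2: ###.##
Row 3: #.###.
Row 4: ##.###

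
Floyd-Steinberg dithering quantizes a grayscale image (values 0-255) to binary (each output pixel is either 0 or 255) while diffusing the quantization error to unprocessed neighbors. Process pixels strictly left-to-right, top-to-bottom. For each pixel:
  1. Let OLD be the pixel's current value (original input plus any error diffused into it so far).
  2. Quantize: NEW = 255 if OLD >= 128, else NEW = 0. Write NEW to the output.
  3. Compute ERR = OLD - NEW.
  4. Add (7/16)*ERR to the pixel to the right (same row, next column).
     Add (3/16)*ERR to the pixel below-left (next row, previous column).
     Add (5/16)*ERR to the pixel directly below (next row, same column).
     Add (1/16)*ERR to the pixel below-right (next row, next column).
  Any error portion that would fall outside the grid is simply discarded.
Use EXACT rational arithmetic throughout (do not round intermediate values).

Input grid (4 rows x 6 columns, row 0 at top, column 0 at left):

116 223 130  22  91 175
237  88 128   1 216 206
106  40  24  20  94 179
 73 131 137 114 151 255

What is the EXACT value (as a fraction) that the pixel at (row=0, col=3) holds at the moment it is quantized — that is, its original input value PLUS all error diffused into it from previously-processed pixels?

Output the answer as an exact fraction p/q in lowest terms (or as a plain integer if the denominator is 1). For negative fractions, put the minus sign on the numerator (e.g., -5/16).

Answer: -29797/1024

Derivation:
(0,0): OLD=116 → NEW=0, ERR=116
(0,1): OLD=1095/4 → NEW=255, ERR=75/4
(0,2): OLD=8845/64 → NEW=255, ERR=-7475/64
(0,3): OLD=-29797/1024 → NEW=0, ERR=-29797/1024
Target (0,3): original=22, with diffused error = -29797/1024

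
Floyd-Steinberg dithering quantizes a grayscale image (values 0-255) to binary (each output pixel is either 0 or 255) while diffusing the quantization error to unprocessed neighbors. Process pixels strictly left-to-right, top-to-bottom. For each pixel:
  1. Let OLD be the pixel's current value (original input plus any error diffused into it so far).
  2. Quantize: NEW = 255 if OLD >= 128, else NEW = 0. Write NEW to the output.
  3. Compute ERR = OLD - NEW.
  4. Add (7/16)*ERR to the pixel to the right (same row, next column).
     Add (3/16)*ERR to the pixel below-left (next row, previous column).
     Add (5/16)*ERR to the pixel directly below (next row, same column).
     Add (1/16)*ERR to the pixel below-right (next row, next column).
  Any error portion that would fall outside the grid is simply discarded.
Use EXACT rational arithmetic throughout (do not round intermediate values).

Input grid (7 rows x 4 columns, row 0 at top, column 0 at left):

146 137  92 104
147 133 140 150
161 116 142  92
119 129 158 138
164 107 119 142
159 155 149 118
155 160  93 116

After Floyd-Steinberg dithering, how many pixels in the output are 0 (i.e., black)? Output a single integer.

Answer: 14

Derivation:
(0,0): OLD=146 → NEW=255, ERR=-109
(0,1): OLD=1429/16 → NEW=0, ERR=1429/16
(0,2): OLD=33555/256 → NEW=255, ERR=-31725/256
(0,3): OLD=203909/4096 → NEW=0, ERR=203909/4096
(1,0): OLD=33199/256 → NEW=255, ERR=-32081/256
(1,1): OLD=155721/2048 → NEW=0, ERR=155721/2048
(1,2): OLD=9794685/65536 → NEW=255, ERR=-6916995/65536
(1,3): OLD=117058555/1048576 → NEW=0, ERR=117058555/1048576
(2,0): OLD=4459571/32768 → NEW=255, ERR=-3896269/32768
(2,1): OLD=63038689/1048576 → NEW=0, ERR=63038689/1048576
(2,2): OLD=337647589/2097152 → NEW=255, ERR=-197126171/2097152
(2,3): OLD=2656366257/33554432 → NEW=0, ERR=2656366257/33554432
(3,0): OLD=1562201731/16777216 → NEW=0, ERR=1562201731/16777216
(3,1): OLD=43880763229/268435456 → NEW=255, ERR=-24570278051/268435456
(3,2): OLD=460342831523/4294967296 → NEW=0, ERR=460342831523/4294967296
(3,3): OLD=14002047616501/68719476736 → NEW=255, ERR=-3521418951179/68719476736
(4,0): OLD=755639940871/4294967296 → NEW=255, ERR=-339576719609/4294967296
(4,1): OLD=2395638433557/34359738368 → NEW=0, ERR=2395638433557/34359738368
(4,2): OLD=184354000262389/1099511627776 → NEW=255, ERR=-96021464820491/1099511627776
(4,3): OLD=1662074413339203/17592186044416 → NEW=0, ERR=1662074413339203/17592186044416
(5,0): OLD=81015020924503/549755813888 → NEW=255, ERR=-59172711616937/549755813888
(5,1): OLD=1906676988935105/17592186044416 → NEW=0, ERR=1906676988935105/17592186044416
(5,2): OLD=1681799480774781/8796093022208 → NEW=255, ERR=-561204239888259/8796093022208
(5,3): OLD=32131216522989941/281474976710656 → NEW=0, ERR=32131216522989941/281474976710656
(6,0): OLD=39881018498247075/281474976710656 → NEW=255, ERR=-31895100562970205/281474976710656
(6,1): OLD=565672360176151717/4503599627370496 → NEW=0, ERR=565672360176151717/4503599627370496
(6,2): OLD=11254787614917321075/72057594037927936 → NEW=255, ERR=-7119898864754302605/72057594037927936
(6,3): OLD=120430174497376637733/1152921504606846976 → NEW=0, ERR=120430174497376637733/1152921504606846976
Output grid:
  Row 0: #.#.  (2 black, running=2)
  Row 1: #.#.  (2 black, running=4)
  Row 2: #.#.  (2 black, running=6)
  Row 3: .#.#  (2 black, running=8)
  Row 4: #.#.  (2 black, running=10)
  Row 5: #.#.  (2 black, running=12)
  Row 6: #.#.  (2 black, running=14)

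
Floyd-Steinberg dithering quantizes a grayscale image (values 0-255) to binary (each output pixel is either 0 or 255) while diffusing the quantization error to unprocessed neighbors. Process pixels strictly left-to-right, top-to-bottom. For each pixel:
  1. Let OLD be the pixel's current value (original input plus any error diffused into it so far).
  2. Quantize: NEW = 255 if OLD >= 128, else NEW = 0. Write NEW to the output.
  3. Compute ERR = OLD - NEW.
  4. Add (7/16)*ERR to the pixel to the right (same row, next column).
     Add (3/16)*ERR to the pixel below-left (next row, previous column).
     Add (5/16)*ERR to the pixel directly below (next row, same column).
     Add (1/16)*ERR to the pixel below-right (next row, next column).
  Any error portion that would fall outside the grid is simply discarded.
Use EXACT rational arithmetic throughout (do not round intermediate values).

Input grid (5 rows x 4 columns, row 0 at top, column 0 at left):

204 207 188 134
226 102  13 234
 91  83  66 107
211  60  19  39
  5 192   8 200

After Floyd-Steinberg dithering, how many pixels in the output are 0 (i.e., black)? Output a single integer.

(0,0): OLD=204 → NEW=255, ERR=-51
(0,1): OLD=2955/16 → NEW=255, ERR=-1125/16
(0,2): OLD=40253/256 → NEW=255, ERR=-25027/256
(0,3): OLD=373675/4096 → NEW=0, ERR=373675/4096
(1,0): OLD=50401/256 → NEW=255, ERR=-14879/256
(1,1): OLD=67751/2048 → NEW=0, ERR=67751/2048
(1,2): OLD=631347/65536 → NEW=0, ERR=631347/65536
(1,3): OLD=273273301/1048576 → NEW=255, ERR=5886421/1048576
(2,0): OLD=2589981/32768 → NEW=0, ERR=2589981/32768
(2,1): OLD=132216719/1048576 → NEW=0, ERR=132216719/1048576
(2,2): OLD=266958603/2097152 → NEW=0, ERR=266958603/2097152
(2,3): OLD=5538101759/33554432 → NEW=255, ERR=-3018278401/33554432
(3,0): OLD=4351039693/16777216 → NEW=255, ERR=72849613/16777216
(3,1): OLD=34926488915/268435456 → NEW=255, ERR=-33524552365/268435456
(3,2): OLD=-20805183571/4294967296 → NEW=0, ERR=-20805183571/4294967296
(3,3): OLD=1149456350011/68719476736 → NEW=0, ERR=1149456350011/68719476736
(4,0): OLD=-73270851575/4294967296 → NEW=0, ERR=-73270851575/4294967296
(4,1): OLD=4977756666651/34359738368 → NEW=255, ERR=-3783976617189/34359738368
(4,2): OLD=-50977910659525/1099511627776 → NEW=0, ERR=-50977910659525/1099511627776
(4,3): OLD=3248222215273229/17592186044416 → NEW=255, ERR=-1237785226052851/17592186044416
Output grid:
  Row 0: ###.  (1 black, running=1)
  Row 1: #..#  (2 black, running=3)
  Row 2: ...#  (3 black, running=6)
  Row 3: ##..  (2 black, running=8)
  Row 4: .#.#  (2 black, running=10)

Answer: 10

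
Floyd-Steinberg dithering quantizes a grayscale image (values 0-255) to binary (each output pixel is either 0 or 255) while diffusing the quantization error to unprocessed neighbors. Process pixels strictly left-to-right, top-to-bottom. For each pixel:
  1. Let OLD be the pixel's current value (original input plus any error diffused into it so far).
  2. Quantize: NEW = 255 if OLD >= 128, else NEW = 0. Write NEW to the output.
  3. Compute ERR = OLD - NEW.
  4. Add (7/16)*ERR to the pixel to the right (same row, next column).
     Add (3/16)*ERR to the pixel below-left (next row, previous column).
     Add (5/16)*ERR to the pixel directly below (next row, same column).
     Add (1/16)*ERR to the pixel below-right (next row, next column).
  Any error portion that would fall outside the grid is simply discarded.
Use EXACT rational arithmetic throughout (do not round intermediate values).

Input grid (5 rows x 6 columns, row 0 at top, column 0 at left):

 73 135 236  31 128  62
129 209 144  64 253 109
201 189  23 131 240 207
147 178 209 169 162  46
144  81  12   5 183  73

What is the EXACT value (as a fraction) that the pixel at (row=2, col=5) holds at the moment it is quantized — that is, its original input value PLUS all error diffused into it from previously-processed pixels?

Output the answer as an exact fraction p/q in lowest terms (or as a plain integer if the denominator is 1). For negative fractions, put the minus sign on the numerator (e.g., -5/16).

(0,0): OLD=73 → NEW=0, ERR=73
(0,1): OLD=2671/16 → NEW=255, ERR=-1409/16
(0,2): OLD=50553/256 → NEW=255, ERR=-14727/256
(0,3): OLD=23887/4096 → NEW=0, ERR=23887/4096
(0,4): OLD=8555817/65536 → NEW=255, ERR=-8155863/65536
(0,5): OLD=7920671/1048576 → NEW=0, ERR=7920671/1048576
(1,0): OLD=34637/256 → NEW=255, ERR=-30643/256
(1,1): OLD=251675/2048 → NEW=0, ERR=251675/2048
(1,2): OLD=11493431/65536 → NEW=255, ERR=-5218249/65536
(1,3): OLD=1063595/262144 → NEW=0, ERR=1063595/262144
(1,4): OLD=3651824353/16777216 → NEW=255, ERR=-626365727/16777216
(1,5): OLD=23420657367/268435456 → NEW=0, ERR=23420657367/268435456
(2,0): OLD=6115673/32768 → NEW=255, ERR=-2240167/32768
(2,1): OLD=183587171/1048576 → NEW=255, ERR=-83799709/1048576
(2,2): OLD=-476561175/16777216 → NEW=0, ERR=-476561175/16777216
(2,3): OLD=14477248993/134217728 → NEW=0, ERR=14477248993/134217728
(2,4): OLD=1254715472163/4294967296 → NEW=255, ERR=159498811683/4294967296
(2,5): OLD=17054726329381/68719476736 → NEW=255, ERR=-468740238299/68719476736
Target (2,5): original=207, with diffused error = 17054726329381/68719476736

Answer: 17054726329381/68719476736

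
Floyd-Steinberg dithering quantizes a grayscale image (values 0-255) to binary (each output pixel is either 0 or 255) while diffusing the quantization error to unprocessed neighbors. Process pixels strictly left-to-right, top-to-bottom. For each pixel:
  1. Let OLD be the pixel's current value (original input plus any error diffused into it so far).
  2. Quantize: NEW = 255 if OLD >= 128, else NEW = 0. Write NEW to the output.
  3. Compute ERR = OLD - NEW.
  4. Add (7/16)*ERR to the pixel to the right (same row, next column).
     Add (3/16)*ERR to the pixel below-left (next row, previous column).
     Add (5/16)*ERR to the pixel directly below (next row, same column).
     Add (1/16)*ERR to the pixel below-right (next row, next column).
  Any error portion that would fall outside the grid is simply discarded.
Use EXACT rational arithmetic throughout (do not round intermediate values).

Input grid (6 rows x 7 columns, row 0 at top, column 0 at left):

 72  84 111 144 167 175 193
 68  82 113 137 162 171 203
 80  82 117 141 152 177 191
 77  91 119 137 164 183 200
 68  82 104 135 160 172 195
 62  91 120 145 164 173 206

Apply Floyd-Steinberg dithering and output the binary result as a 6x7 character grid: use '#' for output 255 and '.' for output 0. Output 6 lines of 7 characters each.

(0,0): OLD=72 → NEW=0, ERR=72
(0,1): OLD=231/2 → NEW=0, ERR=231/2
(0,2): OLD=5169/32 → NEW=255, ERR=-2991/32
(0,3): OLD=52791/512 → NEW=0, ERR=52791/512
(0,4): OLD=1737601/8192 → NEW=255, ERR=-351359/8192
(0,5): OLD=20478087/131072 → NEW=255, ERR=-12945273/131072
(0,6): OLD=314133425/2097152 → NEW=255, ERR=-220640335/2097152
(1,0): OLD=3589/32 → NEW=0, ERR=3589/32
(1,1): OLD=39459/256 → NEW=255, ERR=-25821/256
(1,2): OLD=542431/8192 → NEW=0, ERR=542431/8192
(1,3): OLD=6039347/32768 → NEW=255, ERR=-2316493/32768
(1,4): OLD=221446777/2097152 → NEW=0, ERR=221446777/2097152
(1,5): OLD=2750222281/16777216 → NEW=255, ERR=-1527967799/16777216
(1,6): OLD=33314014631/268435456 → NEW=0, ERR=33314014631/268435456
(2,0): OLD=393777/4096 → NEW=0, ERR=393777/4096
(2,1): OLD=14675499/131072 → NEW=0, ERR=14675499/131072
(2,2): OLD=350471489/2097152 → NEW=255, ERR=-184302271/2097152
(2,3): OLD=1751491961/16777216 → NEW=0, ERR=1751491961/16777216
(2,4): OLD=28075278153/134217728 → NEW=255, ERR=-6150242487/134217728
(2,5): OLD=680155624003/4294967296 → NEW=255, ERR=-415061036477/4294967296
(2,6): OLD=12493954215173/68719476736 → NEW=255, ERR=-5029512352507/68719476736
(3,0): OLD=268511521/2097152 → NEW=255, ERR=-266262239/2097152
(3,1): OLD=1006182285/16777216 → NEW=0, ERR=1006182285/16777216
(3,2): OLD=19373972087/134217728 → NEW=255, ERR=-14851548553/134217728
(3,3): OLD=57514506385/536870912 → NEW=0, ERR=57514506385/536870912
(3,4): OLD=12709966576929/68719476736 → NEW=255, ERR=-4813499990751/68719476736
(3,5): OLD=58036891909363/549755813888 → NEW=0, ERR=58036891909363/549755813888
(3,6): OLD=1911168541037805/8796093022208 → NEW=255, ERR=-331835179625235/8796093022208
(4,0): OLD=10621668303/268435456 → NEW=0, ERR=10621668303/268435456
(4,1): OLD=383842721283/4294967296 → NEW=0, ERR=383842721283/4294967296
(4,2): OLD=9095407679245/68719476736 → NEW=255, ERR=-8428058888435/68719476736
(4,3): OLD=52101224392863/549755813888 → NEW=0, ERR=52101224392863/549755813888
(4,4): OLD=906274492469805/4398046511104 → NEW=255, ERR=-215227367861715/4398046511104
(4,5): OLD=24224982662109613/140737488355328 → NEW=255, ERR=-11663076868499027/140737488355328
(4,6): OLD=345770055547908299/2251799813685248 → NEW=255, ERR=-228438896941829941/2251799813685248
(5,0): OLD=6261869185721/68719476736 → NEW=0, ERR=6261869185721/68719476736
(5,1): OLD=76015515275283/549755813888 → NEW=255, ERR=-64172217266157/549755813888
(5,2): OLD=237319413883637/4398046511104 → NEW=0, ERR=237319413883637/4398046511104
(5,3): OLD=6381837453108137/35184372088832 → NEW=255, ERR=-2590177429544023/35184372088832
(5,4): OLD=240682505398349475/2251799813685248 → NEW=0, ERR=240682505398349475/2251799813685248
(5,5): OLD=3094600084709301363/18014398509481984 → NEW=255, ERR=-1499071535208604557/18014398509481984
(5,6): OLD=38251527023951314269/288230376151711744 → NEW=255, ERR=-35247218894735180451/288230376151711744
Row 0: ..#.###
Row 1: .#.#.#.
Row 2: ..#.###
Row 3: #.#.#.#
Row 4: ..#.###
Row 5: .#.#.##

Answer: ..#.###
.#.#.#.
..#.###
#.#.#.#
..#.###
.#.#.##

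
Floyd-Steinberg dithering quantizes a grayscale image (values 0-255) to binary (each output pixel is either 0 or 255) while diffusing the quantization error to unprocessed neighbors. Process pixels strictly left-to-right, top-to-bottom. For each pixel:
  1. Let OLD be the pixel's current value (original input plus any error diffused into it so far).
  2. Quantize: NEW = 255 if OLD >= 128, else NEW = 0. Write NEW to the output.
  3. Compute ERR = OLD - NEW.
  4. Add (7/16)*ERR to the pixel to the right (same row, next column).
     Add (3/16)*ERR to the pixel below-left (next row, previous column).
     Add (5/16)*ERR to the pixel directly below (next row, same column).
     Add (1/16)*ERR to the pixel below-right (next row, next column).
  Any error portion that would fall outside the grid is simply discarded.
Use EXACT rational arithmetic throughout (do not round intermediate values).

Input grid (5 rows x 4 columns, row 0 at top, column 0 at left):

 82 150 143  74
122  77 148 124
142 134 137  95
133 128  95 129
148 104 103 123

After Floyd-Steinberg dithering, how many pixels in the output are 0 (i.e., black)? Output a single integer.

Answer: 11

Derivation:
(0,0): OLD=82 → NEW=0, ERR=82
(0,1): OLD=1487/8 → NEW=255, ERR=-553/8
(0,2): OLD=14433/128 → NEW=0, ERR=14433/128
(0,3): OLD=252583/2048 → NEW=0, ERR=252583/2048
(1,0): OLD=17237/128 → NEW=255, ERR=-15403/128
(1,1): OLD=29715/1024 → NEW=0, ERR=29715/1024
(1,2): OLD=7036495/32768 → NEW=255, ERR=-1319345/32768
(1,3): OLD=79677785/524288 → NEW=255, ERR=-54015655/524288
(2,0): OLD=1799553/16384 → NEW=0, ERR=1799553/16384
(2,1): OLD=92301531/524288 → NEW=255, ERR=-41391909/524288
(2,2): OLD=75889431/1048576 → NEW=0, ERR=75889431/1048576
(2,3): OLD=1542685947/16777216 → NEW=0, ERR=1542685947/16777216
(3,0): OLD=1279437617/8388608 → NEW=255, ERR=-859657423/8388608
(3,1): OLD=10593631983/134217728 → NEW=0, ERR=10593631983/134217728
(3,2): OLD=353163740305/2147483648 → NEW=255, ERR=-194444589935/2147483648
(3,3): OLD=4214034680695/34359738368 → NEW=0, ERR=4214034680695/34359738368
(4,0): OLD=280835882013/2147483648 → NEW=255, ERR=-266772448227/2147483648
(4,1): OLD=875045070615/17179869184 → NEW=0, ERR=875045070615/17179869184
(4,2): OLD=68673986454007/549755813888 → NEW=0, ERR=68673986454007/549755813888
(4,3): OLD=1849982306341873/8796093022208 → NEW=255, ERR=-393021414321167/8796093022208
Output grid:
  Row 0: .#..  (3 black, running=3)
  Row 1: #.##  (1 black, running=4)
  Row 2: .#..  (3 black, running=7)
  Row 3: #.#.  (2 black, running=9)
  Row 4: #..#  (2 black, running=11)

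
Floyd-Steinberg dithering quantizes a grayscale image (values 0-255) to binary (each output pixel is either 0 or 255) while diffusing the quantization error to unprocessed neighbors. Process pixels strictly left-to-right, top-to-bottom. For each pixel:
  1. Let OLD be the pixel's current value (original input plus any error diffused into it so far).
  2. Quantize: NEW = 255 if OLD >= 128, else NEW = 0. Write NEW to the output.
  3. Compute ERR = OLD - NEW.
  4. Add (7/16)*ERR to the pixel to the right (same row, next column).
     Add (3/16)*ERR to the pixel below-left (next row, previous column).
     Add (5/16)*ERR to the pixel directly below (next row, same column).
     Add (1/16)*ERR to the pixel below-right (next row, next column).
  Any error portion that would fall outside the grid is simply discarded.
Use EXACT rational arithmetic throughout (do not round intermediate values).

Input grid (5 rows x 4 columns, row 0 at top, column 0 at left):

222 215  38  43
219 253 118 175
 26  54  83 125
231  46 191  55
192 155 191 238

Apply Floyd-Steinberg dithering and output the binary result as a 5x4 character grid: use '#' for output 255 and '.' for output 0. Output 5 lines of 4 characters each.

Answer: ##..
##.#
..#.
#.#.
#.##

Derivation:
(0,0): OLD=222 → NEW=255, ERR=-33
(0,1): OLD=3209/16 → NEW=255, ERR=-871/16
(0,2): OLD=3631/256 → NEW=0, ERR=3631/256
(0,3): OLD=201545/4096 → NEW=0, ERR=201545/4096
(1,0): OLD=50811/256 → NEW=255, ERR=-14469/256
(1,1): OLD=433885/2048 → NEW=255, ERR=-88355/2048
(1,2): OLD=7168417/65536 → NEW=0, ERR=7168417/65536
(1,3): OLD=250732855/1048576 → NEW=255, ERR=-16654025/1048576
(2,0): OLD=8143/32768 → NEW=0, ERR=8143/32768
(2,1): OLD=60401493/1048576 → NEW=0, ERR=60401493/1048576
(2,2): OLD=286699113/2097152 → NEW=255, ERR=-248074647/2097152
(2,3): OLD=2520630565/33554432 → NEW=0, ERR=2520630565/33554432
(3,0): OLD=4058044255/16777216 → NEW=255, ERR=-220145825/16777216
(3,1): OLD=9689507329/268435456 → NEW=0, ERR=9689507329/268435456
(3,2): OLD=805355446527/4294967296 → NEW=255, ERR=-289861213953/4294967296
(3,3): OLD=2855689407353/68719476736 → NEW=0, ERR=2855689407353/68719476736
(4,0): OLD=836090576819/4294967296 → NEW=255, ERR=-259126083661/4294967296
(4,1): OLD=4343427960857/34359738368 → NEW=0, ERR=4343427960857/34359738368
(4,2): OLD=258673397339257/1099511627776 → NEW=255, ERR=-21702067743623/1099511627776
(4,3): OLD=4189276486181919/17592186044416 → NEW=255, ERR=-296730955144161/17592186044416
Row 0: ##..
Row 1: ##.#
Row 2: ..#.
Row 3: #.#.
Row 4: #.##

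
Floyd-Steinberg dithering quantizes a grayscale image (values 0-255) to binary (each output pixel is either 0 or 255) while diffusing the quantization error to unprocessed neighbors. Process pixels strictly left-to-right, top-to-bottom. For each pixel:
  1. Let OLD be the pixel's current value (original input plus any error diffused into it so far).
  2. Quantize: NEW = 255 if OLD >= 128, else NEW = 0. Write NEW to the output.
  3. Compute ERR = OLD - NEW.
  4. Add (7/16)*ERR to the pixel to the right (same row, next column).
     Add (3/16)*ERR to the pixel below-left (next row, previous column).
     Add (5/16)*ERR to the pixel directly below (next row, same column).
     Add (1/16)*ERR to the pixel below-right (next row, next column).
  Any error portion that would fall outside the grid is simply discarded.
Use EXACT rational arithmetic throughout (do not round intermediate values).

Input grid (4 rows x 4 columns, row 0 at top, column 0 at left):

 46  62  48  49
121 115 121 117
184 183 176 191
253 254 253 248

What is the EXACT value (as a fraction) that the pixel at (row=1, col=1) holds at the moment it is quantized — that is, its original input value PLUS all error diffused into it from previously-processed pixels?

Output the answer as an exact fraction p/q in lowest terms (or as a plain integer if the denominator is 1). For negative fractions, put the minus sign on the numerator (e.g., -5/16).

(0,0): OLD=46 → NEW=0, ERR=46
(0,1): OLD=657/8 → NEW=0, ERR=657/8
(0,2): OLD=10743/128 → NEW=0, ERR=10743/128
(0,3): OLD=175553/2048 → NEW=0, ERR=175553/2048
(1,0): OLD=19299/128 → NEW=255, ERR=-13341/128
(1,1): OLD=116405/1024 → NEW=0, ERR=116405/1024
Target (1,1): original=115, with diffused error = 116405/1024

Answer: 116405/1024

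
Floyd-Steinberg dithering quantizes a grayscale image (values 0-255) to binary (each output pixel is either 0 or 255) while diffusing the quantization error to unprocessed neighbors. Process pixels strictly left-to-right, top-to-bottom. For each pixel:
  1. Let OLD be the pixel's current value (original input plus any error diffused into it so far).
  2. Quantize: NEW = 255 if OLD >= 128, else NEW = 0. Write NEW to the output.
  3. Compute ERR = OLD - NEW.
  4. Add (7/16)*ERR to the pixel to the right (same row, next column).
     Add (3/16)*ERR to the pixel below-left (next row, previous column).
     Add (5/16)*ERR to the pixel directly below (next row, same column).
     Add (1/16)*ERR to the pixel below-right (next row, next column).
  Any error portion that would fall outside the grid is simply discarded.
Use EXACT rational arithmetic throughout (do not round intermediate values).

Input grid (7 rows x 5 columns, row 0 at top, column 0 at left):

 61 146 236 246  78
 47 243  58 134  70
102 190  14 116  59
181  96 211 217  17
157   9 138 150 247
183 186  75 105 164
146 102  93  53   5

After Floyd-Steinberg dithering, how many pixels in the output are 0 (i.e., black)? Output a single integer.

Answer: 18

Derivation:
(0,0): OLD=61 → NEW=0, ERR=61
(0,1): OLD=2763/16 → NEW=255, ERR=-1317/16
(0,2): OLD=51197/256 → NEW=255, ERR=-14083/256
(0,3): OLD=909035/4096 → NEW=255, ERR=-135445/4096
(0,4): OLD=4163693/65536 → NEW=0, ERR=4163693/65536
(1,0): OLD=12961/256 → NEW=0, ERR=12961/256
(1,1): OLD=477031/2048 → NEW=255, ERR=-45209/2048
(1,2): OLD=1298035/65536 → NEW=0, ERR=1298035/65536
(1,3): OLD=36911415/262144 → NEW=255, ERR=-29935305/262144
(1,4): OLD=158659525/4194304 → NEW=0, ERR=158659525/4194304
(2,0): OLD=3725149/32768 → NEW=0, ERR=3725149/32768
(2,1): OLD=251360207/1048576 → NEW=255, ERR=-16026673/1048576
(2,2): OLD=-155833555/16777216 → NEW=0, ERR=-155833555/16777216
(2,3): OLD=22704591671/268435456 → NEW=0, ERR=22704591671/268435456
(2,4): OLD=432452507841/4294967296 → NEW=0, ERR=432452507841/4294967296
(3,0): OLD=3584619917/16777216 → NEW=255, ERR=-693570163/16777216
(3,1): OLD=10536227209/134217728 → NEW=0, ERR=10536227209/134217728
(3,2): OLD=1105289542707/4294967296 → NEW=255, ERR=10072882227/4294967296
(3,3): OLD=2257058511803/8589934592 → NEW=255, ERR=66625190843/8589934592
(3,4): OLD=7853910556807/137438953472 → NEW=0, ERR=7853910556807/137438953472
(4,0): OLD=341020807843/2147483648 → NEW=255, ERR=-206587522397/2147483648
(4,1): OLD=-735288984541/68719476736 → NEW=0, ERR=-735288984541/68719476736
(4,2): OLD=154384965230701/1099511627776 → NEW=255, ERR=-125990499852179/1099511627776
(4,3): OLD=1990607041050147/17592186044416 → NEW=0, ERR=1990607041050147/17592186044416
(4,4): OLD=88621519682086005/281474976710656 → NEW=255, ERR=16845400620868725/281474976710656
(5,0): OLD=165950757345865/1099511627776 → NEW=255, ERR=-114424707737015/1099511627776
(5,1): OLD=964303110157595/8796093022208 → NEW=0, ERR=964303110157595/8796093022208
(5,2): OLD=30315213950439155/281474976710656 → NEW=0, ERR=30315213950439155/281474976710656
(5,3): OLD=215653913927859069/1125899906842624 → NEW=255, ERR=-71450562317010051/1125899906842624
(5,4): OLD=2918514282380558927/18014398509481984 → NEW=255, ERR=-1675157337537346993/18014398509481984
(6,0): OLD=18863594320870073/140737488355328 → NEW=255, ERR=-17024465209738567/140737488355328
(6,1): OLD=436966063351307479/4503599627370496 → NEW=0, ERR=436966063351307479/4503599627370496
(6,2): OLD=11821652249618150829/72057594037927936 → NEW=255, ERR=-6553034230053472851/72057594037927936
(6,3): OLD=-19971773086790376785/1152921504606846976 → NEW=0, ERR=-19971773086790376785/1152921504606846976
(6,4): OLD=-656784415063554209399/18446744073709551616 → NEW=0, ERR=-656784415063554209399/18446744073709551616
Output grid:
  Row 0: .###.  (2 black, running=2)
  Row 1: .#.#.  (3 black, running=5)
  Row 2: .#...  (4 black, running=9)
  Row 3: #.##.  (2 black, running=11)
  Row 4: #.#.#  (2 black, running=13)
  Row 5: #..##  (2 black, running=15)
  Row 6: #.#..  (3 black, running=18)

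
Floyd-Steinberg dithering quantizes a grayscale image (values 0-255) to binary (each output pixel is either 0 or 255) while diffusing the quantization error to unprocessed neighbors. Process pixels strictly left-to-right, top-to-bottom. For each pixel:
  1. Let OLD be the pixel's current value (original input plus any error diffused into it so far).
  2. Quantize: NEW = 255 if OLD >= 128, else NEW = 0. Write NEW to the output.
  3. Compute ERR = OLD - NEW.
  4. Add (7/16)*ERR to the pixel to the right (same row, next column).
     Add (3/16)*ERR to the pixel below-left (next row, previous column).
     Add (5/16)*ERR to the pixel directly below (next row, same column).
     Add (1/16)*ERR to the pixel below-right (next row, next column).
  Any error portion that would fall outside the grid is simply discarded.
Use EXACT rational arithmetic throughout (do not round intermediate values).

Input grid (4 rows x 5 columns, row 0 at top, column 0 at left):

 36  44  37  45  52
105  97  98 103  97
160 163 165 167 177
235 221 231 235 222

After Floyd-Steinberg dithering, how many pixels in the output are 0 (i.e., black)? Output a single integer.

(0,0): OLD=36 → NEW=0, ERR=36
(0,1): OLD=239/4 → NEW=0, ERR=239/4
(0,2): OLD=4041/64 → NEW=0, ERR=4041/64
(0,3): OLD=74367/1024 → NEW=0, ERR=74367/1024
(0,4): OLD=1372537/16384 → NEW=0, ERR=1372537/16384
(1,0): OLD=8157/64 → NEW=0, ERR=8157/64
(1,1): OLD=94987/512 → NEW=255, ERR=-35573/512
(1,2): OLD=1715175/16384 → NEW=0, ERR=1715175/16384
(1,3): OLD=12527131/65536 → NEW=255, ERR=-4184549/65536
(1,4): OLD=104630257/1048576 → NEW=0, ERR=104630257/1048576
(2,0): OLD=1530281/8192 → NEW=255, ERR=-558679/8192
(2,1): OLD=36450003/262144 → NEW=255, ERR=-30396717/262144
(2,2): OLD=548069177/4194304 → NEW=255, ERR=-521478343/4194304
(2,3): OLD=7912424091/67108864 → NEW=0, ERR=7912424091/67108864
(2,4): OLD=274635975549/1073741824 → NEW=255, ERR=831810429/1073741824
(3,0): OLD=805082649/4194304 → NEW=255, ERR=-264464871/4194304
(3,1): OLD=4348794405/33554432 → NEW=255, ERR=-4207585755/33554432
(3,2): OLD=163365606055/1073741824 → NEW=255, ERR=-110438559065/1073741824
(3,3): OLD=470773780943/2147483648 → NEW=255, ERR=-76834549297/2147483648
(3,4): OLD=7351535747819/34359738368 → NEW=255, ERR=-1410197536021/34359738368
Output grid:
  Row 0: .....  (5 black, running=5)
  Row 1: .#.#.  (3 black, running=8)
  Row 2: ###.#  (1 black, running=9)
  Row 3: #####  (0 black, running=9)

Answer: 9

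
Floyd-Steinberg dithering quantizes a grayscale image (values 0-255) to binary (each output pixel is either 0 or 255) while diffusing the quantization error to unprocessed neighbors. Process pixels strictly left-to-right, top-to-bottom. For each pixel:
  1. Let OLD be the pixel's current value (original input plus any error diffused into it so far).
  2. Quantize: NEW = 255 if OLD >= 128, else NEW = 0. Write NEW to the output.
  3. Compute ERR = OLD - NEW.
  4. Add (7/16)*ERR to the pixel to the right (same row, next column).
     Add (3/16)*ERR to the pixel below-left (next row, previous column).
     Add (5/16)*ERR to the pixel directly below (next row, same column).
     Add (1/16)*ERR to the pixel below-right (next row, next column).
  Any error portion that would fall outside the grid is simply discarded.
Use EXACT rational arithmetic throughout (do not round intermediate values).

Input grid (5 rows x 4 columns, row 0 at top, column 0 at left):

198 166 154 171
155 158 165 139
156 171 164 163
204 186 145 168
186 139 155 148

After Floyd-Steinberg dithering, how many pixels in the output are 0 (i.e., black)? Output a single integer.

Answer: 7

Derivation:
(0,0): OLD=198 → NEW=255, ERR=-57
(0,1): OLD=2257/16 → NEW=255, ERR=-1823/16
(0,2): OLD=26663/256 → NEW=0, ERR=26663/256
(0,3): OLD=887057/4096 → NEW=255, ERR=-157423/4096
(1,0): OLD=29651/256 → NEW=0, ERR=29651/256
(1,1): OLD=387141/2048 → NEW=255, ERR=-135099/2048
(1,2): OLD=10116137/65536 → NEW=255, ERR=-6595543/65536
(1,3): OLD=93815151/1048576 → NEW=0, ERR=93815151/1048576
(2,0): OLD=5892551/32768 → NEW=255, ERR=-2463289/32768
(2,1): OLD=111008637/1048576 → NEW=0, ERR=111008637/1048576
(2,2): OLD=401644401/2097152 → NEW=255, ERR=-133129359/2097152
(2,3): OLD=5264561037/33554432 → NEW=255, ERR=-3291819123/33554432
(3,0): OLD=3361451735/16777216 → NEW=255, ERR=-916738345/16777216
(3,1): OLD=47936208777/268435456 → NEW=255, ERR=-20514832503/268435456
(3,2): OLD=343378192759/4294967296 → NEW=0, ERR=343378192759/4294967296
(3,3): OLD=11569106275009/68719476736 → NEW=255, ERR=-5954360292671/68719476736
(4,0): OLD=663980351947/4294967296 → NEW=255, ERR=-431236308533/4294967296
(4,1): OLD=2843808034145/34359738368 → NEW=0, ERR=2843808034145/34359738368
(4,2): OLD=214592992205249/1099511627776 → NEW=255, ERR=-65782472877631/1099511627776
(4,3): OLD=1754722218362775/17592186044416 → NEW=0, ERR=1754722218362775/17592186044416
Output grid:
  Row 0: ##.#  (1 black, running=1)
  Row 1: .##.  (2 black, running=3)
  Row 2: #.##  (1 black, running=4)
  Row 3: ##.#  (1 black, running=5)
  Row 4: #.#.  (2 black, running=7)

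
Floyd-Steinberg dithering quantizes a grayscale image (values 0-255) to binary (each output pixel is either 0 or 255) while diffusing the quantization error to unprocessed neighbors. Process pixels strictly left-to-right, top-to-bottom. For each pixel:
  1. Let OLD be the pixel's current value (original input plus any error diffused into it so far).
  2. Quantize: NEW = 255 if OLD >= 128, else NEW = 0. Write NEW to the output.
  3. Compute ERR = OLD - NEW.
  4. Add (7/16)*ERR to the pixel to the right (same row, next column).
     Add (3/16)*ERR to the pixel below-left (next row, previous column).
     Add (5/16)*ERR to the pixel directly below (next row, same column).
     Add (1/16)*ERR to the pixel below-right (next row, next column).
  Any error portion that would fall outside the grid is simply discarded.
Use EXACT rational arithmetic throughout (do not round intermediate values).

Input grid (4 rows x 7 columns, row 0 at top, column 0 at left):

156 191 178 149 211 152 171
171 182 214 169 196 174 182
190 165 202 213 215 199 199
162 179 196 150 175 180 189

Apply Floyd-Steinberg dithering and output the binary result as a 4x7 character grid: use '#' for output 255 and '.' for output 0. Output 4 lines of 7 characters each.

Answer: ###.##.
.####.#
#.#.###
####.##

Derivation:
(0,0): OLD=156 → NEW=255, ERR=-99
(0,1): OLD=2363/16 → NEW=255, ERR=-1717/16
(0,2): OLD=33549/256 → NEW=255, ERR=-31731/256
(0,3): OLD=388187/4096 → NEW=0, ERR=388187/4096
(0,4): OLD=16545405/65536 → NEW=255, ERR=-166275/65536
(0,5): OLD=158219627/1048576 → NEW=255, ERR=-109167253/1048576
(0,6): OLD=2104733165/16777216 → NEW=0, ERR=2104733165/16777216
(1,0): OLD=30705/256 → NEW=0, ERR=30705/256
(1,1): OLD=351255/2048 → NEW=255, ERR=-170985/2048
(1,2): OLD=9817443/65536 → NEW=255, ERR=-6894237/65536
(1,3): OLD=37845671/262144 → NEW=255, ERR=-29001049/262144
(1,4): OLD=2234877077/16777216 → NEW=255, ERR=-2043313003/16777216
(1,5): OLD=14971415589/134217728 → NEW=0, ERR=14971415589/134217728
(1,6): OLD=565857851275/2147483648 → NEW=255, ERR=18249521035/2147483648
(2,0): OLD=6941165/32768 → NEW=255, ERR=-1414675/32768
(2,1): OLD=113029759/1048576 → NEW=0, ERR=113029759/1048576
(2,2): OLD=3193110077/16777216 → NEW=255, ERR=-1085080003/16777216
(2,3): OLD=16202996373/134217728 → NEW=0, ERR=16202996373/134217728
(2,4): OLD=261731574245/1073741824 → NEW=255, ERR=-12072590875/1073741824
(2,5): OLD=7659489408823/34359738368 → NEW=255, ERR=-1102243875017/34359738368
(2,6): OLD=106978343912177/549755813888 → NEW=255, ERR=-33209388629263/549755813888
(3,0): OLD=2830650269/16777216 → NEW=255, ERR=-1447539811/16777216
(3,1): OLD=21489997529/134217728 → NEW=255, ERR=-12735523111/134217728
(3,2): OLD=175715865691/1073741824 → NEW=255, ERR=-98088299429/1073741824
(3,3): OLD=608204810925/4294967296 → NEW=255, ERR=-487011849555/4294967296
(3,4): OLD=67844224761757/549755813888 → NEW=0, ERR=67844224761757/549755813888
(3,5): OLD=932108737456295/4398046511104 → NEW=255, ERR=-189393122875225/4398046511104
(3,6): OLD=10504478028279225/70368744177664 → NEW=255, ERR=-7439551737025095/70368744177664
Row 0: ###.##.
Row 1: .####.#
Row 2: #.#.###
Row 3: ####.##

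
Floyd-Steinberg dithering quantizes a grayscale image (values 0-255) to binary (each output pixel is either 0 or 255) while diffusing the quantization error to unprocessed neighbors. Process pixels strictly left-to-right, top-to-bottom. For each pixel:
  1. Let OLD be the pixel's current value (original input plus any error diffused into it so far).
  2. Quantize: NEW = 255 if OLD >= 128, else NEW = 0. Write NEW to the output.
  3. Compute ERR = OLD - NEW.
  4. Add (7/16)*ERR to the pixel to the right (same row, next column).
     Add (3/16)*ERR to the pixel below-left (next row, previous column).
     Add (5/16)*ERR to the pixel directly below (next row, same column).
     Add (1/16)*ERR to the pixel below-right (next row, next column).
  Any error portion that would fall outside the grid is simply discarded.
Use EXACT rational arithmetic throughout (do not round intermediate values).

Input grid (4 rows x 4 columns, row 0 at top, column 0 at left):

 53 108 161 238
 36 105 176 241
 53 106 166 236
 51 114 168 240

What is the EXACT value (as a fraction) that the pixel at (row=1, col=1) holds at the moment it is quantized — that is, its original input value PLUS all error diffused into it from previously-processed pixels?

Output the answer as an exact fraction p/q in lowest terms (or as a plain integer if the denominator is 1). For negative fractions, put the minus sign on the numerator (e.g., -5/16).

Answer: 209903/2048

Derivation:
(0,0): OLD=53 → NEW=0, ERR=53
(0,1): OLD=2099/16 → NEW=255, ERR=-1981/16
(0,2): OLD=27349/256 → NEW=0, ERR=27349/256
(0,3): OLD=1166291/4096 → NEW=255, ERR=121811/4096
(1,0): OLD=7513/256 → NEW=0, ERR=7513/256
(1,1): OLD=209903/2048 → NEW=0, ERR=209903/2048
Target (1,1): original=105, with diffused error = 209903/2048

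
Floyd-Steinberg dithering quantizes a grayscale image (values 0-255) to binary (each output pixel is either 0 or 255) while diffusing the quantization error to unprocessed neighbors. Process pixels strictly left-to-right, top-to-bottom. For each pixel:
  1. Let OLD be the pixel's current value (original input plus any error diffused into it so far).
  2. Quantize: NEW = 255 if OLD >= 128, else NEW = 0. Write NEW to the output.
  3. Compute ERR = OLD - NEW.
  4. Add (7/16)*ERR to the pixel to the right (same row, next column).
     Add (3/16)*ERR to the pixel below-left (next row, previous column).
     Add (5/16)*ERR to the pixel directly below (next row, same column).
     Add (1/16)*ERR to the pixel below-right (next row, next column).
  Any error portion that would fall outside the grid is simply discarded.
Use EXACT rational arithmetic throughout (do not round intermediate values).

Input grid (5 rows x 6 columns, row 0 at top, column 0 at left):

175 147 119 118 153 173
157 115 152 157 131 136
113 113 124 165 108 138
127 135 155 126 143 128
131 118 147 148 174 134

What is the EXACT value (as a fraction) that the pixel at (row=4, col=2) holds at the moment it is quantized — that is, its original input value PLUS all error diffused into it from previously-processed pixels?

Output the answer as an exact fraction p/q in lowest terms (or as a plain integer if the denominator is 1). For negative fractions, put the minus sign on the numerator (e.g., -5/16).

(0,0): OLD=175 → NEW=255, ERR=-80
(0,1): OLD=112 → NEW=0, ERR=112
(0,2): OLD=168 → NEW=255, ERR=-87
(0,3): OLD=1279/16 → NEW=0, ERR=1279/16
(0,4): OLD=48121/256 → NEW=255, ERR=-17159/256
(0,5): OLD=588495/4096 → NEW=255, ERR=-455985/4096
(1,0): OLD=153 → NEW=255, ERR=-102
(1,1): OLD=1345/16 → NEW=0, ERR=1345/16
(1,2): OLD=11749/64 → NEW=255, ERR=-4571/64
(1,3): OLD=543655/4096 → NEW=255, ERR=-500825/4096
(1,4): OLD=1333095/32768 → NEW=0, ERR=1333095/32768
(1,5): OLD=60199081/524288 → NEW=0, ERR=60199081/524288
(2,0): OLD=24803/256 → NEW=0, ERR=24803/256
(2,1): OLD=663105/4096 → NEW=255, ERR=-381375/4096
(2,2): OLD=708991/16384 → NEW=0, ERR=708991/16384
(2,3): OLD=78059327/524288 → NEW=255, ERR=-55634113/524288
(2,4): OLD=184917529/2097152 → NEW=0, ERR=184917529/2097152
(2,5): OLD=7214234019/33554432 → NEW=255, ERR=-1342146141/33554432
(3,0): OLD=9163187/65536 → NEW=255, ERR=-7548493/65536
(3,1): OLD=73065769/1048576 → NEW=0, ERR=73065769/1048576
(3,2): OLD=2907369305/16777216 → NEW=255, ERR=-1370820775/16777216
(3,3): OLD=20489691431/268435456 → NEW=0, ERR=20489691431/268435456
(3,4): OLD=815259208665/4294967296 → NEW=255, ERR=-279957451815/4294967296
(3,5): OLD=6356128428655/68719476736 → NEW=0, ERR=6356128428655/68719476736
(4,0): OLD=1813133163/16777216 → NEW=0, ERR=1813133163/16777216
(4,1): OLD=5520962617/33554432 → NEW=255, ERR=-3035417543/33554432
(4,2): OLD=431885059261/4294967296 → NEW=0, ERR=431885059261/4294967296
Target (4,2): original=147, with diffused error = 431885059261/4294967296

Answer: 431885059261/4294967296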